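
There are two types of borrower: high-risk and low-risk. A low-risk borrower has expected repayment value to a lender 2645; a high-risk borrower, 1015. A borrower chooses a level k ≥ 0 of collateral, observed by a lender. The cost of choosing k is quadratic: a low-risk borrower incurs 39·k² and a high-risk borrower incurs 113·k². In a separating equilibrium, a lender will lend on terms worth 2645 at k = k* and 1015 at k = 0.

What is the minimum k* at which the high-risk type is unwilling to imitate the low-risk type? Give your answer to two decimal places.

3.80

The high-risk type at k = 0 receives 1015; imitating at k* yields 2645 − 113·k*².
Indifference: 1015 = 2645 − 113·k*², so k*² = (2645 − 1015) / 113 ≈ 14.4248.
k* = √14.4248 ≈ 3.80.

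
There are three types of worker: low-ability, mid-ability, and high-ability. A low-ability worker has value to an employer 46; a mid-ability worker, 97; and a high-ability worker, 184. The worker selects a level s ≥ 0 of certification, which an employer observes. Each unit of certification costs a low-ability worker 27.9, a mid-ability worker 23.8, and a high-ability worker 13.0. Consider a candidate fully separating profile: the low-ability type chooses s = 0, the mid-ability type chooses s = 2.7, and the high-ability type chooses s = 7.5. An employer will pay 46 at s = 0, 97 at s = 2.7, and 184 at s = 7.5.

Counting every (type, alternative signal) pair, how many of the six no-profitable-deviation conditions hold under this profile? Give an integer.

Low-ability (own payoff 46): to s=2.7 gives 97 − 27.9×2.7 = 21.67 → no gain ✓; to s=7.5 gives 184 − 27.9×7.5 = -25.25 → no gain ✓.
Mid-ability (own payoff 97 − 23.8×2.7 = 32.74): to s=0 gives 46 → profitable ✗; to s=7.5 gives 184 − 23.8×7.5 = 5.5 → no gain ✓.
High-ability (own payoff 184 − 13.0×7.5 = 86.5): to s=0 gives 46 → no gain ✓; to s=2.7 gives 97 − 13.0×2.7 = 61.9 → no gain ✓.
5 of the 6 constraints hold; not an equilibrium.

5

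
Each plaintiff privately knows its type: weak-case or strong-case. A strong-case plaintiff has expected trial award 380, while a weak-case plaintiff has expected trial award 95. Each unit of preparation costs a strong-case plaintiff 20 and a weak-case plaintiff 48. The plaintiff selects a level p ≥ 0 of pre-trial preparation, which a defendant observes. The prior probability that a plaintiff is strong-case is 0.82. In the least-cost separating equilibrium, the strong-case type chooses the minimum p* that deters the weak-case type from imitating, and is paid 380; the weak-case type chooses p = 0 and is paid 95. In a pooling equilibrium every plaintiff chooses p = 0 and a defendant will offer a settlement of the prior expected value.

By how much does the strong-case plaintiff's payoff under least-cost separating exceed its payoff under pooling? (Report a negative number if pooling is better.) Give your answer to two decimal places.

-67.45

Least-cost separating signal: p* solves 95 = 380 − 48·p*, so p* = (380 − 95)/48 = 5.9375.
Strong-case type's separating payoff: 380 − 20 × p* = 380 − 20 × (380 − 95)/48 = 380 − 5700/48 = 261.25.
Pooling payoff: 0.82 × 380 + 0.18 × 95 = 328.7.
Difference: 261.25 − 328.7 = -67.45.
The strong-case type would prefer the pooling outcome.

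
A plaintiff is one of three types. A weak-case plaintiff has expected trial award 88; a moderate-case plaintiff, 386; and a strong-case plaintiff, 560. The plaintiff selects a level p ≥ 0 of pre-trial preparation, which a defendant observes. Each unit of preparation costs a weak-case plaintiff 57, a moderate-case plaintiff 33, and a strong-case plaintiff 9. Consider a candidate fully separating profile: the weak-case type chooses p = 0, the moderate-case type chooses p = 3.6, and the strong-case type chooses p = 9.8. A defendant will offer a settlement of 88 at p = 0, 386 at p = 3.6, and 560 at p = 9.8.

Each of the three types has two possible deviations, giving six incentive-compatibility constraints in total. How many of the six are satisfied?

Strong-case (own payoff 560 − 9×9.8 = 471.8): to p=0 gives 88 → no gain ✓; to p=3.6 gives 386 − 9×3.6 = 353.6 → no gain ✓.
Moderate-case (own payoff 386 − 33×3.6 = 267.2): to p=0 gives 88 → no gain ✓; to p=9.8 gives 560 − 33×9.8 = 236.6 → no gain ✓.
Weak-case (own payoff 88): to p=3.6 gives 386 − 57×3.6 = 180.8 → profitable ✗; to p=9.8 gives 560 − 57×9.8 = 1.4 → no gain ✓.
5 of the 6 constraints hold; not an equilibrium.

5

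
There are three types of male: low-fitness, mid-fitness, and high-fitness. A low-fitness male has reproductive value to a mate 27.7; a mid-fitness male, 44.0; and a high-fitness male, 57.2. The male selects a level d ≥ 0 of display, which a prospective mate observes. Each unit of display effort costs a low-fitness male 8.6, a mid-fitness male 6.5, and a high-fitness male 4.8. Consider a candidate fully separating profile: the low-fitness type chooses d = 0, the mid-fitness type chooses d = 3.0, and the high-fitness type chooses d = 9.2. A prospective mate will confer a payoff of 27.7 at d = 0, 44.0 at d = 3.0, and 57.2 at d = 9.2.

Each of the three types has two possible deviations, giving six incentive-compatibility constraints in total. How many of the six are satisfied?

Mid-fitness (own payoff 44.0 − 6.5×3.0 = 24.5): to d=0 gives 27.7 → profitable ✗; to d=9.2 gives 57.2 − 6.5×9.2 = -2.6 → no gain ✓.
Low-fitness (own payoff 27.7): to d=3.0 gives 44.0 − 8.6×3.0 = 18.2 → no gain ✓; to d=9.2 gives 57.2 − 8.6×9.2 = -21.92 → no gain ✓.
High-fitness (own payoff 57.2 − 4.8×9.2 = 13.04): to d=0 gives 27.7 → profitable ✗; to d=3.0 gives 44.0 − 4.8×3.0 = 29.6 → profitable ✗.
3 of the 6 constraints hold; not an equilibrium.

3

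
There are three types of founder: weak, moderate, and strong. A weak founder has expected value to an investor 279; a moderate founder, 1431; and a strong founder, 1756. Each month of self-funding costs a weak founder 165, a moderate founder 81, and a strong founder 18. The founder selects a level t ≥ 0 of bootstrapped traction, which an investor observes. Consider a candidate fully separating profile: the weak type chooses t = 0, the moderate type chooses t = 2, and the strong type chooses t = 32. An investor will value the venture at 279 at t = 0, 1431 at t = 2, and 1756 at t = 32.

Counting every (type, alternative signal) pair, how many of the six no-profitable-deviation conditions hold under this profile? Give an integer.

Weak (own payoff 279): to t=2 gives 1431 − 165×2 = 1101 → profitable ✗; to t=32 gives 1756 − 165×32 = -3524 → no gain ✓.
Moderate (own payoff 1431 − 81×2 = 1269): to t=0 gives 279 → no gain ✓; to t=32 gives 1756 − 81×32 = -836 → no gain ✓.
Strong (own payoff 1756 − 18×32 = 1180): to t=0 gives 279 → no gain ✓; to t=2 gives 1431 − 18×2 = 1395 → profitable ✗.
4 of the 6 constraints hold; not an equilibrium.

4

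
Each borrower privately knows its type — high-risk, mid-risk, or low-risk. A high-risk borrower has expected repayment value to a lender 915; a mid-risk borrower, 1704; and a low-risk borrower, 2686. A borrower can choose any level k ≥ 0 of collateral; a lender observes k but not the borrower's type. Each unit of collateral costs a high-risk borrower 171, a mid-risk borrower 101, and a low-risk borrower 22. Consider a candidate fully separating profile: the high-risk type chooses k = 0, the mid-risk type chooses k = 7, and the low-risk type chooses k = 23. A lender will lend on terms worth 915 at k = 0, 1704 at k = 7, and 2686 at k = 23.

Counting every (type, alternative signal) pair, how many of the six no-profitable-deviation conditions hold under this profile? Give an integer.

High-risk (own payoff 915): to k=7 gives 1704 − 171×7 = 507 → no gain ✓; to k=23 gives 2686 − 171×23 = -1247 → no gain ✓.
Mid-risk (own payoff 1704 − 101×7 = 997): to k=0 gives 915 → no gain ✓; to k=23 gives 2686 − 101×23 = 363 → no gain ✓.
Low-risk (own payoff 2686 − 22×23 = 2180): to k=0 gives 915 → no gain ✓; to k=7 gives 1704 − 22×7 = 1550 → no gain ✓.
6 of the 6 constraints hold; this profile is a separating equilibrium.

6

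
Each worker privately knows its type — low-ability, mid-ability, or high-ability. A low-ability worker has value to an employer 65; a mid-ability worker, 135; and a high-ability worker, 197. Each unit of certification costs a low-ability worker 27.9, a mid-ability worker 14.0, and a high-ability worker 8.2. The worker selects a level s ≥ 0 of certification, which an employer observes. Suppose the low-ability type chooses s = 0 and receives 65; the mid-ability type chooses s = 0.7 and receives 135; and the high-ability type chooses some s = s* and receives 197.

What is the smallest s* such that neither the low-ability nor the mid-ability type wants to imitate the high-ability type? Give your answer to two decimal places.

5.13

Mid-ability type (on-path payoff 135 − 14.0×0.7 = 125.2) won't mimic when 125.2 ≥ 197 − 14.0·s*, i.e. s* ≥ 5.13.
Low-ability type (on-path payoff 65) won't mimic when 65 ≥ 197 − 27.9·s*, i.e. s* ≥ 4.73.
Both must hold, so s* = max(4.73, 5.13) = 5.13. The mid-ability type's constraint binds.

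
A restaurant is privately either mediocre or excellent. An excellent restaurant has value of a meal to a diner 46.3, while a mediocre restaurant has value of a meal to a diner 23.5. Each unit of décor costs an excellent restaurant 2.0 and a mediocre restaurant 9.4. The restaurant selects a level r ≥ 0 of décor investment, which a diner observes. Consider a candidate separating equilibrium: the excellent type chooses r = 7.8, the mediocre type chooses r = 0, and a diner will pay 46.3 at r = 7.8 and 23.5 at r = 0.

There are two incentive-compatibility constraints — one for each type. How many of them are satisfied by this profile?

Excellent type: signal → 46.3 − 2.0 × 7.8 = 30.7; deviate to 0 → 23.5. IC holds (30.7 ≥ 23.5).
Mediocre type: stay at 0 → 23.5; mimic → 46.3 − 9.4 × 7.8 = -27.02. IC holds (23.5 ≥ -27.02).
2 of 2 constraints hold, so this is a separating equilibrium.

2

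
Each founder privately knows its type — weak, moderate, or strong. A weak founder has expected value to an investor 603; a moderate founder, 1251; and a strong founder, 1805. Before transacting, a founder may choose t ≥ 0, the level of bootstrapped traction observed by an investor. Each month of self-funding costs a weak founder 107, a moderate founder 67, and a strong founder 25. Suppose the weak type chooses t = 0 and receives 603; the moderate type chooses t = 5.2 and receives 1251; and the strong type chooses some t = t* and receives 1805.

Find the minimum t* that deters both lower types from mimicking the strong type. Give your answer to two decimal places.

Weak type (on-path payoff 603) won't mimic when 603 ≥ 1805 − 107·t*, i.e. t* ≥ 11.23.
Moderate type (on-path payoff 1251 − 67×5.2 = 902.6) won't mimic when 902.6 ≥ 1805 − 67·t*, i.e. t* ≥ 13.47.
Both must hold, so t* = max(11.23, 13.47) = 13.47. The moderate type's constraint binds.

13.47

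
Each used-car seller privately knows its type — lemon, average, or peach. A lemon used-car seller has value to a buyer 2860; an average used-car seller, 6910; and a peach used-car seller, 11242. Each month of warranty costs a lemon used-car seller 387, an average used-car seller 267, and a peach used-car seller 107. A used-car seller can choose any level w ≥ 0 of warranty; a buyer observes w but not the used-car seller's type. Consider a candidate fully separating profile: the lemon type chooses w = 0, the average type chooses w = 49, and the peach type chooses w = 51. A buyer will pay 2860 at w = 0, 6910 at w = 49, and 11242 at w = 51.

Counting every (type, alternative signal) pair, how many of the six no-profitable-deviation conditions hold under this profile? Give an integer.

Lemon (own payoff 2860): to w=49 gives 6910 − 387×49 = -12053 → no gain ✓; to w=51 gives 11242 − 387×51 = -8495 → no gain ✓.
Peach (own payoff 11242 − 107×51 = 5785): to w=0 gives 2860 → no gain ✓; to w=49 gives 6910 − 107×49 = 1667 → no gain ✓.
Average (own payoff 6910 − 267×49 = -6173): to w=0 gives 2860 → profitable ✗; to w=51 gives 11242 − 267×51 = -2375 → profitable ✗.
4 of the 6 constraints hold; not an equilibrium.

4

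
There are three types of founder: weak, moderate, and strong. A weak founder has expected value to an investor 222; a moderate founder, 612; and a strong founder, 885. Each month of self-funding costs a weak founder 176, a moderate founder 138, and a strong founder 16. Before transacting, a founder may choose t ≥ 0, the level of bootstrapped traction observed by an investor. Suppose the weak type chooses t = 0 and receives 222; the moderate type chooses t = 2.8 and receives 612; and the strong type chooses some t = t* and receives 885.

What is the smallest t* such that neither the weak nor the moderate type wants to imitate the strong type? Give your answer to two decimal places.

Weak type (on-path payoff 222) won't mimic when 222 ≥ 885 − 176·t*, i.e. t* ≥ 3.77.
Moderate type (on-path payoff 612 − 138×2.8 = 225.6) won't mimic when 225.6 ≥ 885 − 138·t*, i.e. t* ≥ 4.78.
Both must hold, so t* = max(3.77, 4.78) = 4.78. The moderate type's constraint binds.

4.78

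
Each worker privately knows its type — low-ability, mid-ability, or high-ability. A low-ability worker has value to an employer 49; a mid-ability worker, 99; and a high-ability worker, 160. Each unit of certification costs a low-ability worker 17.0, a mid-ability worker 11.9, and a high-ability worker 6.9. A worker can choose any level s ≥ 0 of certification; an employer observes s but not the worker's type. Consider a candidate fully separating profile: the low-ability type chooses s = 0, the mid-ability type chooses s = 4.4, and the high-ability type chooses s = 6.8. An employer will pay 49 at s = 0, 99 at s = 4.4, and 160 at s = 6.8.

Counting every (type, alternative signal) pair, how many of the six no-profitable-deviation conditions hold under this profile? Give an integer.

High-ability (own payoff 160 − 6.9×6.8 = 113.08): to s=0 gives 49 → no gain ✓; to s=4.4 gives 99 − 6.9×4.4 = 68.64 → no gain ✓.
Low-ability (own payoff 49): to s=4.4 gives 99 − 17.0×4.4 = 24.2 → no gain ✓; to s=6.8 gives 160 − 17.0×6.8 = 44.4 → no gain ✓.
Mid-ability (own payoff 99 − 11.9×4.4 = 46.64): to s=0 gives 49 → profitable ✗; to s=6.8 gives 160 − 11.9×6.8 = 79.08 → profitable ✗.
4 of the 6 constraints hold; not an equilibrium.

4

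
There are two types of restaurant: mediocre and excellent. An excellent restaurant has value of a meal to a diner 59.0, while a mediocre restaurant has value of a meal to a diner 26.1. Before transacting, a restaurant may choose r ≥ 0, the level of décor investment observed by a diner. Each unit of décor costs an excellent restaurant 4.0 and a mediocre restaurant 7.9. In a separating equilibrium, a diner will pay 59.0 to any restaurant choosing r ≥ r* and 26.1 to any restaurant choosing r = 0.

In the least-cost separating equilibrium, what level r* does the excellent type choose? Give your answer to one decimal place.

A mediocre restaurant choosing r = 0 receives 26.1.
Imitating at r* instead would pay 59.0 at cost 7.9·r*, netting 59.0 − 7.9·r*.
Indifference: 26.1 = 59.0 − 7.9·r*, so r* = (59.0 − 26.1) / 7.9 ≈ 4.2.
At r* the mediocre type's incentive constraint just binds; the excellent type strictly prefers r* since its per-unit cost is lower.

4.2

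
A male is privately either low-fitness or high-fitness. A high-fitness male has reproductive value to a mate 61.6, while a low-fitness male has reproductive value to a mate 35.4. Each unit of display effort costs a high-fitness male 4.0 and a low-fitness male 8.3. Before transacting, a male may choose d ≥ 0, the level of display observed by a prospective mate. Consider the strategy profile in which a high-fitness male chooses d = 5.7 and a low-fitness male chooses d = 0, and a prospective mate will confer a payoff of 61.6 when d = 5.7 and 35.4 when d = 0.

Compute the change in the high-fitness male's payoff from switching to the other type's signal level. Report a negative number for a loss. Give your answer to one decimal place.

-3.4

Playing d = 5.7 the high-fitness male receives 61.6 − 4.0 × 5.7 = 38.8.
Deviating to d = 0 yields 35.4 instead.
Gain from deviating: 35.4 − 38.8 = -3.4.
The gain is negative, so the high-fitness type's incentive-compatibility constraint is satisfied.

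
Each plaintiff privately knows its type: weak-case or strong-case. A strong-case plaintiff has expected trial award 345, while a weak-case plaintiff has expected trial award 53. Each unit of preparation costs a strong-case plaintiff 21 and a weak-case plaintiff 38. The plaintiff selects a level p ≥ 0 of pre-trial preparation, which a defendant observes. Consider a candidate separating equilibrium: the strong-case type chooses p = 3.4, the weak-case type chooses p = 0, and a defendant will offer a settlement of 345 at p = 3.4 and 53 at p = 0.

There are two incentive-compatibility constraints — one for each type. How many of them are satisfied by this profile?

1

Strong-case type: signal → 345 − 21 × 3.4 = 273.6; deviate to 0 → 53. IC holds (273.6 ≥ 53).
Weak-case type: stay at 0 → 53; mimic → 345 − 38 × 3.4 = 215.8. IC fails (53 < 215.8).
1 of 2 constraints hold, so this profile is not an equilibrium.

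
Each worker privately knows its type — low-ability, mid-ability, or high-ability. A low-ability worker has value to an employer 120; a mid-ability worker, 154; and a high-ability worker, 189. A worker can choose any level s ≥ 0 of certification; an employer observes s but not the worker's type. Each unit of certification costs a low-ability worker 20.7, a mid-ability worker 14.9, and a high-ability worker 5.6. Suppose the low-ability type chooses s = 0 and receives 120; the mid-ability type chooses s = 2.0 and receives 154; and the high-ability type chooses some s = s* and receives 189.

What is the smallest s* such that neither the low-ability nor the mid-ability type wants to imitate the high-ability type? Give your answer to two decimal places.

4.35

Mid-ability type (on-path payoff 154 − 14.9×2.0 = 124.2) won't mimic when 124.2 ≥ 189 − 14.9·s*, i.e. s* ≥ 4.35.
Low-ability type (on-path payoff 120) won't mimic when 120 ≥ 189 − 20.7·s*, i.e. s* ≥ 3.33.
Both must hold, so s* = max(3.33, 4.35) = 4.35. The mid-ability type's constraint binds.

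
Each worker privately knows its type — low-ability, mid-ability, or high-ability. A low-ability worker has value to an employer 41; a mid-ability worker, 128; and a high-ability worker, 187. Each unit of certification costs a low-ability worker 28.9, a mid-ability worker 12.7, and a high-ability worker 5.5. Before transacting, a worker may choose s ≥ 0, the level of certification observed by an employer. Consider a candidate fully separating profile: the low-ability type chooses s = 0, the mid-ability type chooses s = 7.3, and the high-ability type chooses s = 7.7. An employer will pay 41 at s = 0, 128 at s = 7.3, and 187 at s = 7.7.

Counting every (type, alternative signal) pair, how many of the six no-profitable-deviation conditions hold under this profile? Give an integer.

4

High-ability (own payoff 187 − 5.5×7.7 = 144.65): to s=0 gives 41 → no gain ✓; to s=7.3 gives 128 − 5.5×7.3 = 87.85 → no gain ✓.
Mid-ability (own payoff 128 − 12.7×7.3 = 35.29): to s=0 gives 41 → profitable ✗; to s=7.7 gives 187 − 12.7×7.7 = 89.21 → profitable ✗.
Low-ability (own payoff 41): to s=7.3 gives 128 − 28.9×7.3 = -82.97 → no gain ✓; to s=7.7 gives 187 − 28.9×7.7 = -35.53 → no gain ✓.
4 of the 6 constraints hold; not an equilibrium.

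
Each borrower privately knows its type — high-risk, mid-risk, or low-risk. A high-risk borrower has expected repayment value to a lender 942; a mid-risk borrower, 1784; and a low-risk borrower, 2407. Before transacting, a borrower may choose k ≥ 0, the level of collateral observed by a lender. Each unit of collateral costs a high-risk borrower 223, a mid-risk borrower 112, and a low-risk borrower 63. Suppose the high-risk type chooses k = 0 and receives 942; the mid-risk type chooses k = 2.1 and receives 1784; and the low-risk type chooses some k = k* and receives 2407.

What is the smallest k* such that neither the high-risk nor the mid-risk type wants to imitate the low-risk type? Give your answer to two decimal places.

High-risk type (on-path payoff 942) won't mimic when 942 ≥ 2407 − 223·k*, i.e. k* ≥ 6.57.
Mid-risk type (on-path payoff 1784 − 112×2.1 = 1548.8) won't mimic when 1548.8 ≥ 2407 − 112·k*, i.e. k* ≥ 7.66.
Both must hold, so k* = max(6.57, 7.66) = 7.66. The mid-risk type's constraint binds.

7.66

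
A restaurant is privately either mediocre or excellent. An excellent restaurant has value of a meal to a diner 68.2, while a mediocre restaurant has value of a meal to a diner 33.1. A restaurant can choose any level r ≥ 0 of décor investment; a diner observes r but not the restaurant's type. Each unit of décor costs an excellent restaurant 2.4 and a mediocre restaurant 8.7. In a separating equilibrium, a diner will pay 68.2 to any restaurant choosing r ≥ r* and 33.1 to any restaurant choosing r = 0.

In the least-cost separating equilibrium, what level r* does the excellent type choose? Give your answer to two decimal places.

A mediocre restaurant choosing r = 0 receives 33.1.
Imitating at r* instead would pay 68.2 at cost 8.7·r*, netting 68.2 − 8.7·r*.
Indifference: 33.1 = 68.2 − 8.7·r*, so r* = (68.2 − 33.1) / 8.7 ≈ 4.03.
This is the mediocre type's binding incentive-compatibility constraint; any r ≥ 4.03 sustains separation on that side.

4.03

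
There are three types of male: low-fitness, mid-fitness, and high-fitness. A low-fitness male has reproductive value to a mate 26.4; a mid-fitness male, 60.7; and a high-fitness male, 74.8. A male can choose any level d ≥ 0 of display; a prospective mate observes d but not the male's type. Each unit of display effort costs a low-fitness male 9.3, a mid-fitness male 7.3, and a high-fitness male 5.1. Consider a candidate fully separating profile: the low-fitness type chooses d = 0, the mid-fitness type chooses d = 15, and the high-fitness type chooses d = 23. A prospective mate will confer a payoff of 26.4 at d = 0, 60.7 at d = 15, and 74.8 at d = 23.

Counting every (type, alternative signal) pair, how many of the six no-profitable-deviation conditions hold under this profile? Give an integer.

High-fitness (own payoff 74.8 − 5.1×23 = -42.5): to d=0 gives 26.4 → profitable ✗; to d=15 gives 60.7 − 5.1×15 = -15.8 → profitable ✗.
Low-fitness (own payoff 26.4): to d=15 gives 60.7 − 9.3×15 = -78.8 → no gain ✓; to d=23 gives 74.8 − 9.3×23 = -139.1 → no gain ✓.
Mid-fitness (own payoff 60.7 − 7.3×15 = -48.8): to d=0 gives 26.4 → profitable ✗; to d=23 gives 74.8 − 7.3×23 = -93.1 → no gain ✓.
3 of the 6 constraints hold; not an equilibrium.

3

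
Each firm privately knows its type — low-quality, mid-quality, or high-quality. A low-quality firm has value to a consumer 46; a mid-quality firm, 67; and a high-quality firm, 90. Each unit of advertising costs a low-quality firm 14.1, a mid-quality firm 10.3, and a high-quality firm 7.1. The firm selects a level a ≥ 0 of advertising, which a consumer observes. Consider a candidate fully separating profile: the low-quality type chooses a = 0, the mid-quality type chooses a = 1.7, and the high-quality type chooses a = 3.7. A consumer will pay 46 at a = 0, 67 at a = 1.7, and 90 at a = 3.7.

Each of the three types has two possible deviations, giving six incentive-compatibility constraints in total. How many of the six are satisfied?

5

Mid-quality (own payoff 67 − 10.3×1.7 = 49.49): to a=0 gives 46 → no gain ✓; to a=3.7 gives 90 − 10.3×3.7 = 51.89 → profitable ✗.
Low-quality (own payoff 46): to a=1.7 gives 67 − 14.1×1.7 = 43.03 → no gain ✓; to a=3.7 gives 90 − 14.1×3.7 = 37.83 → no gain ✓.
High-quality (own payoff 90 − 7.1×3.7 = 63.73): to a=0 gives 46 → no gain ✓; to a=1.7 gives 67 − 7.1×1.7 = 54.93 → no gain ✓.
5 of the 6 constraints hold; not an equilibrium.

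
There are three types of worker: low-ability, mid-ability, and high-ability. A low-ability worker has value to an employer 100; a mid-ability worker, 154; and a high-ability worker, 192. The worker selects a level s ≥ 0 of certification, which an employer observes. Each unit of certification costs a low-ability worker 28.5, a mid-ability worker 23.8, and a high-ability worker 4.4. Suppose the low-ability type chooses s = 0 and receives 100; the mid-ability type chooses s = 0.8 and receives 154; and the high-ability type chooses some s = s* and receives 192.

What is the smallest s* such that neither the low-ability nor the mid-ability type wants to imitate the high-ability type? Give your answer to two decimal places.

Mid-ability type (on-path payoff 154 − 23.8×0.8 = 134.96) won't mimic when 134.96 ≥ 192 − 23.8·s*, i.e. s* ≥ 2.40.
Low-ability type (on-path payoff 100) won't mimic when 100 ≥ 192 − 28.5·s*, i.e. s* ≥ 3.23.
Both must hold, so s* = max(3.23, 2.40) = 3.23. The low-ability type's constraint binds.

3.23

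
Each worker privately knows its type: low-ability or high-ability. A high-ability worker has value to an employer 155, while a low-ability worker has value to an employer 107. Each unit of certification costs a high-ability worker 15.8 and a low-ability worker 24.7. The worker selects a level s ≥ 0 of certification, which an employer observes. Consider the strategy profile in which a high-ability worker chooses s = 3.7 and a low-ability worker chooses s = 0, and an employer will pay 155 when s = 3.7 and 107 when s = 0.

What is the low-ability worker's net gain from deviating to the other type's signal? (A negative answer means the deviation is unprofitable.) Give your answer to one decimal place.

Playing s = 0 the low-ability worker receives 107.
Deviating to s = 3.7 brings payment 155 at cost 24.7 × 3.7 = 91.39, netting 63.61.
Gain from deviating: 63.61 − 107 = -43.39, i.e. -43.4 to one decimal place.
The gain is negative, so the low-ability type's incentive-compatibility constraint is satisfied.

-43.4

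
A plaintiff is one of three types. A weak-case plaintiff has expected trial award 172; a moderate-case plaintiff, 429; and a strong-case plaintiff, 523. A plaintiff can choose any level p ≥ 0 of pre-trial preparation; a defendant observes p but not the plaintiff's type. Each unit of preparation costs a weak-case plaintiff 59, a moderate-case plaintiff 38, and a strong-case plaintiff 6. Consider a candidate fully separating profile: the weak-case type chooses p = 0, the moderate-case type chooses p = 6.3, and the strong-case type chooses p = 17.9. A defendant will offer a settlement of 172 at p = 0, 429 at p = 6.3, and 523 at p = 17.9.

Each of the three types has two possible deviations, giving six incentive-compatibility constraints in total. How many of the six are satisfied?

6

Weak-case (own payoff 172): to p=6.3 gives 429 − 59×6.3 = 57.3 → no gain ✓; to p=17.9 gives 523 − 59×17.9 = -533.1 → no gain ✓.
Moderate-case (own payoff 429 − 38×6.3 = 189.6): to p=0 gives 172 → no gain ✓; to p=17.9 gives 523 − 38×17.9 = -157.2 → no gain ✓.
Strong-case (own payoff 523 − 6×17.9 = 415.6): to p=0 gives 172 → no gain ✓; to p=6.3 gives 429 − 6×6.3 = 391.2 → no gain ✓.
6 of the 6 constraints hold; this profile is a separating equilibrium.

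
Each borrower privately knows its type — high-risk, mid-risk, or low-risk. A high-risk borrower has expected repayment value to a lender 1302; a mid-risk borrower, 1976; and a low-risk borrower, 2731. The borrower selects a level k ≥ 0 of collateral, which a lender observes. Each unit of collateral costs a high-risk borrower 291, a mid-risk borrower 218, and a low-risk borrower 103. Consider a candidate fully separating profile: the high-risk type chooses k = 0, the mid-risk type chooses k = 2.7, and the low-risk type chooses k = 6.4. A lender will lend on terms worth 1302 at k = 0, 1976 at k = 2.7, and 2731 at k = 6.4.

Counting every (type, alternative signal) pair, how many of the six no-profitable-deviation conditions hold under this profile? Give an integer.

Low-risk (own payoff 2731 − 103×6.4 = 2071.8): to k=0 gives 1302 → no gain ✓; to k=2.7 gives 1976 − 103×2.7 = 1697.9 → no gain ✓.
Mid-risk (own payoff 1976 − 218×2.7 = 1387.4): to k=0 gives 1302 → no gain ✓; to k=6.4 gives 2731 − 218×6.4 = 1335.8 → no gain ✓.
High-risk (own payoff 1302): to k=2.7 gives 1976 − 291×2.7 = 1190.3 → no gain ✓; to k=6.4 gives 2731 − 291×6.4 = 868.6 → no gain ✓.
6 of the 6 constraints hold; this profile is a separating equilibrium.

6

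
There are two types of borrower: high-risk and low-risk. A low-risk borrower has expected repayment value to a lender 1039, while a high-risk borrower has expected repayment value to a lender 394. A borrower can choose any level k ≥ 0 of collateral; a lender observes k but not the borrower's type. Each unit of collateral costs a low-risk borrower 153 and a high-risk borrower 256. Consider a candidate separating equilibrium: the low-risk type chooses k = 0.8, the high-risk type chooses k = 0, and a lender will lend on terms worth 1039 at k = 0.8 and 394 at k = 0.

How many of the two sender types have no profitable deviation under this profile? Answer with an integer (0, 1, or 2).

High-risk type: stay at 0 → 394; mimic → 1039 − 256 × 0.8 = 834.2. IC fails (394 < 834.2).
Low-risk type: signal → 1039 − 153 × 0.8 = 916.6; deviate to 0 → 394. IC holds (916.6 ≥ 394).
1 of 2 constraints hold, so this profile is not an equilibrium.

1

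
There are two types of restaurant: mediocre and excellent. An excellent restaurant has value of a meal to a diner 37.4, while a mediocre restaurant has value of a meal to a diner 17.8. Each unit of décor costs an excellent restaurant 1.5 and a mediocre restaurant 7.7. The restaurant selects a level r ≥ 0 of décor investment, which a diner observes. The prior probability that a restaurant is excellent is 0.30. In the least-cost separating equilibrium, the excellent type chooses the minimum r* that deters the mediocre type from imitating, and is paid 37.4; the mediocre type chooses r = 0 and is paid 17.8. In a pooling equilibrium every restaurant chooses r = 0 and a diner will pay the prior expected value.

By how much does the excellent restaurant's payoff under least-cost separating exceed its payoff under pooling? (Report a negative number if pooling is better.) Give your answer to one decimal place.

9.9

Least-cost separating signal: r* solves 17.8 = 37.4 − 7.7·r*, so r* = (37.4 − 17.8)/7.7 ≈ 2.5455.
Excellent type's separating payoff: 37.4 − 1.5 × r* = 37.4 − 1.5 × (37.4 − 17.8)/7.7 = 37.4 − 29.4/7.7 ≈ 33.582.
Pooling payoff: 0.30 × 37.4 + 0.70 × 17.8 = 23.68.
Difference: 33.582 − 23.68 = 9.902, i.e. 9.9 to one decimal place.
The excellent type prefers to separate.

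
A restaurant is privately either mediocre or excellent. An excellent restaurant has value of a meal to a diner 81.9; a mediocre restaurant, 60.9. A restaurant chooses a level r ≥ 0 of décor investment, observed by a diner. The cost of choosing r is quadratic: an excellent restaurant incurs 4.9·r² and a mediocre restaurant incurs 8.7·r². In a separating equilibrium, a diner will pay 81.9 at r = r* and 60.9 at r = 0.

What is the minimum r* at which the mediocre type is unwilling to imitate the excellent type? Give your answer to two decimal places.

The mediocre type at r = 0 receives 60.9; imitating at r* yields 81.9 − 8.7·r*².
Indifference: 60.9 = 81.9 − 8.7·r*², so r*² = (81.9 − 60.9) / 8.7 ≈ 2.4138.
r* = √2.4138 ≈ 1.55.

1.55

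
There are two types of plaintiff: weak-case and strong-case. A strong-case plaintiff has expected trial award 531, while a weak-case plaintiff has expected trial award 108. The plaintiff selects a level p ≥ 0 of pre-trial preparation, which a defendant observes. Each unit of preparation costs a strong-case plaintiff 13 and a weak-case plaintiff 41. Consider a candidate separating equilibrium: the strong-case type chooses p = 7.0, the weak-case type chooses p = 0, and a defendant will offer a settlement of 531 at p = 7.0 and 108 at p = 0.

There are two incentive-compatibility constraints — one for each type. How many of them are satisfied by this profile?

1

Weak-case type: stay at 0 → 108; mimic → 531 − 41 × 7.0 = 244. IC fails (108 < 244).
Strong-case type: signal → 531 − 13 × 7.0 = 440; deviate to 0 → 108. IC holds (440 ≥ 108).
1 of 2 constraints hold, so this profile is not an equilibrium.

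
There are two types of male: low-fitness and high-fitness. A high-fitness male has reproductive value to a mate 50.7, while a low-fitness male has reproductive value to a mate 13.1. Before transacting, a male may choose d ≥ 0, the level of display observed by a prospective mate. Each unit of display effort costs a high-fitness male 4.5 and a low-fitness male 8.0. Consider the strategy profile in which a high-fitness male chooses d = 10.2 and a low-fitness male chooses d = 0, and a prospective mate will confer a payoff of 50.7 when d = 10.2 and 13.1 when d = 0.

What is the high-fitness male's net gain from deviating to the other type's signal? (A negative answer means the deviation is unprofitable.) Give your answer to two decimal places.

Playing d = 10.2 the high-fitness male receives 50.7 − 4.5 × 10.2 = 4.8.
Deviating to d = 0 yields 13.1 instead.
Gain from deviating: 13.1 − 4.8 = 8.30.
The gain is positive, so the high-fitness type's incentive-compatibility constraint is violated — this profile is not a separating equilibrium.

8.30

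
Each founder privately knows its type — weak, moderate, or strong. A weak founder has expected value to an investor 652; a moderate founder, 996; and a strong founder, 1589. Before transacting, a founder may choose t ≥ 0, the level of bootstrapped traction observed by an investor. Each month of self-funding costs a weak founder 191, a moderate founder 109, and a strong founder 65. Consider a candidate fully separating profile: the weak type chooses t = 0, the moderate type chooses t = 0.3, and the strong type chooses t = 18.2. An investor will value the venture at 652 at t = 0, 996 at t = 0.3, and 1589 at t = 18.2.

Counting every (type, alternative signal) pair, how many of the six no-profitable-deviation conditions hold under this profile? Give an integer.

Moderate (own payoff 996 − 109×0.3 = 963.3): to t=0 gives 652 → no gain ✓; to t=18.2 gives 1589 − 109×18.2 = -394.8 → no gain ✓.
Weak (own payoff 652): to t=0.3 gives 996 − 191×0.3 = 938.7 → profitable ✗; to t=18.2 gives 1589 − 191×18.2 = -1887.2 → no gain ✓.
Strong (own payoff 1589 − 65×18.2 = 406): to t=0 gives 652 → profitable ✗; to t=0.3 gives 996 − 65×0.3 = 976.5 → profitable ✗.
3 of the 6 constraints hold; not an equilibrium.

3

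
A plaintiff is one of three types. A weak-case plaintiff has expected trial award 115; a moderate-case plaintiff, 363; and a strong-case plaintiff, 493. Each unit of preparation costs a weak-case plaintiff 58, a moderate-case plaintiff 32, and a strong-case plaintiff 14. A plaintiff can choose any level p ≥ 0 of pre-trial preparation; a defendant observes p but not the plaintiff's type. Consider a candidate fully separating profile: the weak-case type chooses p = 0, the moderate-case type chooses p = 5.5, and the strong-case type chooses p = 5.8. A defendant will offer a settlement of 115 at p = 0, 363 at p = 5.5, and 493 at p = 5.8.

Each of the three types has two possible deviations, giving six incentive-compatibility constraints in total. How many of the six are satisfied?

4

Weak-case (own payoff 115): to p=5.5 gives 363 − 58×5.5 = 44 → no gain ✓; to p=5.8 gives 493 − 58×5.8 = 156.6 → profitable ✗.
Moderate-case (own payoff 363 − 32×5.5 = 187): to p=0 gives 115 → no gain ✓; to p=5.8 gives 493 − 32×5.8 = 307.4 → profitable ✗.
Strong-case (own payoff 493 − 14×5.8 = 411.8): to p=0 gives 115 → no gain ✓; to p=5.5 gives 363 − 14×5.5 = 286 → no gain ✓.
4 of the 6 constraints hold; not an equilibrium.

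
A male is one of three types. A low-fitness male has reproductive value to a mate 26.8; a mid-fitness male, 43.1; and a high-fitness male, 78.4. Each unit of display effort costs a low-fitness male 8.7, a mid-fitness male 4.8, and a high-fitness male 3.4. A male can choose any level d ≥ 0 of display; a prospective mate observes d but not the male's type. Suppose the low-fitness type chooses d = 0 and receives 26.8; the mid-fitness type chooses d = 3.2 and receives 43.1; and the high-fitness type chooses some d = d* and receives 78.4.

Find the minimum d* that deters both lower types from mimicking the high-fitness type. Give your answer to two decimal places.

Low-fitness type (on-path payoff 26.8) won't mimic when 26.8 ≥ 78.4 − 8.7·d*, i.e. d* ≥ 5.93.
Mid-fitness type (on-path payoff 43.1 − 4.8×3.2 = 27.74) won't mimic when 27.74 ≥ 78.4 − 4.8·d*, i.e. d* ≥ 10.55.
Both must hold, so d* = max(5.93, 10.55) = 10.55. The mid-fitness type's constraint binds.

10.55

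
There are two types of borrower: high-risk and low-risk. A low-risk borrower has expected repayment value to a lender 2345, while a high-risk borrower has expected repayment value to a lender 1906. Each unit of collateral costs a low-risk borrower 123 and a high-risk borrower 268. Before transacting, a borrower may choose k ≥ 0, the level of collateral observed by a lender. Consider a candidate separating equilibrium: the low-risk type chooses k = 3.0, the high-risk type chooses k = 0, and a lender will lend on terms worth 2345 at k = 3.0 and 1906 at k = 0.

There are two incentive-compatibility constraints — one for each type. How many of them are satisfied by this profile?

Low-risk type: signal → 2345 − 123 × 3.0 = 1976; deviate to 0 → 1906. IC holds (1976 ≥ 1906).
High-risk type: stay at 0 → 1906; mimic → 2345 − 268 × 3.0 = 1541. IC holds (1906 ≥ 1541).
2 of 2 constraints hold, so this is a separating equilibrium.

2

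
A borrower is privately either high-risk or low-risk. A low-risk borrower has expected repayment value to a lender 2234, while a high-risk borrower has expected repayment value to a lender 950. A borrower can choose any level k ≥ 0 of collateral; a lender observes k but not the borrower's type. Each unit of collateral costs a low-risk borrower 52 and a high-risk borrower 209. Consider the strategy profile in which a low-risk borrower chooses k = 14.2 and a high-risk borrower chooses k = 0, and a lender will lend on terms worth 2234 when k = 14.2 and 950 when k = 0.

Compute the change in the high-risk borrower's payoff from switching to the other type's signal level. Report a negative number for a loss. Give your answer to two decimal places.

Playing k = 0 the high-risk borrower receives 950.
Deviating to k = 14.2 brings payment 2234 at cost 209 × 14.2 = 2967.8, netting -733.8.
Gain from deviating: -733.8 − 950 = -1683.80.
The gain is negative, so the high-risk type's incentive-compatibility constraint is satisfied.

-1683.80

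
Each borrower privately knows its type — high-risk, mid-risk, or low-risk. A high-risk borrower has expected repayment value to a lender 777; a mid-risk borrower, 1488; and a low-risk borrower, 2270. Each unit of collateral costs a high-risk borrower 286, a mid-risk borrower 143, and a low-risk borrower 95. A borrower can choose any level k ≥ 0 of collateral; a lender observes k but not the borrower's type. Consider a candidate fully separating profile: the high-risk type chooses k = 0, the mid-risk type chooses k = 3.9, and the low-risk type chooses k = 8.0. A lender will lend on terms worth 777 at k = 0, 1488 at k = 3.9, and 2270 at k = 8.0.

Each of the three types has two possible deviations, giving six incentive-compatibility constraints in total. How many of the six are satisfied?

High-risk (own payoff 777): to k=3.9 gives 1488 − 286×3.9 = 372.6 → no gain ✓; to k=8.0 gives 2270 − 286×8.0 = -18 → no gain ✓.
Mid-risk (own payoff 1488 − 143×3.9 = 930.3): to k=0 gives 777 → no gain ✓; to k=8.0 gives 2270 − 143×8.0 = 1126 → profitable ✗.
Low-risk (own payoff 2270 − 95×8.0 = 1510): to k=0 gives 777 → no gain ✓; to k=3.9 gives 1488 − 95×3.9 = 1117.5 → no gain ✓.
5 of the 6 constraints hold; not an equilibrium.

5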